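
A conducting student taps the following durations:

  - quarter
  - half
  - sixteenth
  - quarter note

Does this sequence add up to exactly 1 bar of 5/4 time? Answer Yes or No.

One bar of 5/4 = 20 sixteenth notes.
Each duration in sixteenth notes: quarter = 4; half = 8; sixteenth = 1; quarter note = 4.
Sum: 4 + 8 + 1 + 4 = 17.
17 falls short of 20, so the answer is No.

No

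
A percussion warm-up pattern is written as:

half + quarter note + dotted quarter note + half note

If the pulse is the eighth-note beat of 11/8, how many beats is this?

13

One eighth-note beat = 2 sixteenth notes.
Convert each value to sixteenth notes: half = 8; quarter note = 4; dotted quarter note = 6; half note = 8.
Adding: 8 + 4 + 6 + 8 = 26.
26 ÷ 2 = 13 beats.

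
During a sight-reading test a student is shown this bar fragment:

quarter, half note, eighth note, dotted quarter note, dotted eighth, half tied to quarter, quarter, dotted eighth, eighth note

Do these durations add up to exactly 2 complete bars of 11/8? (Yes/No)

Yes

One bar of 11/8 = 22 sixteenth notes, so 2 bars = 44.
Each duration in sixteenth notes: quarter = 4; half note = 8; eighth note = 2; dotted quarter note = 6; dotted eighth = 3; half tied to quarter (half + quarter) = 12; quarter = 4; dotted eighth = 3; eighth note = 2.
Adding: 4 + 8 + 2 + 6 + 3 + 12 + 4 + 3 + 2 = 44.
44 equals 44, so the answer is Yes.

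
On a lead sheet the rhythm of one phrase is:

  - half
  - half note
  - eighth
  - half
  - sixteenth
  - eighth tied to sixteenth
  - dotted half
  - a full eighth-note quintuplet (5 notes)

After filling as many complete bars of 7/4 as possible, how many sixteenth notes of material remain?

22

One bar of 7/4 = 28 sixteenth notes.
Convert each value to sixteenth notes: half = 8; half note = 8; eighth = 2; half = 8; sixteenth = 1; eighth tied to sixteenth (eighth + sixteenth) = 3; dotted half = 12; a full eighth-note quintuplet (5 notes) (five quintuplet eighths span one half) = 8.
Sum: 8 + 8 + 2 + 8 + 1 + 3 + 12 + 8 = 50.
50 ÷ 28 = 1 complete bar with 22 sixteenth notes remaining.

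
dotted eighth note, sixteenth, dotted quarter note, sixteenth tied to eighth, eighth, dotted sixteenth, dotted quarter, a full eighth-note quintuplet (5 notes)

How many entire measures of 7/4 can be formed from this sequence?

1

One bar of 7/4 = 56 thirty-second notes.
Convert each value to thirty-second notes: dotted eighth note = 6; sixteenth = 2; dotted quarter note = 12; sixteenth tied to eighth (sixteenth + eighth) = 6; eighth = 4; dotted sixteenth = 3; dotted quarter = 12; a full eighth-note quintuplet (5 notes) (five quintuplet eighths span one half) = 16.
Sum: 6 + 2 + 12 + 6 + 4 + 3 + 12 + 16 = 61.
61 ÷ 56 = 1 complete bar with 5 left over.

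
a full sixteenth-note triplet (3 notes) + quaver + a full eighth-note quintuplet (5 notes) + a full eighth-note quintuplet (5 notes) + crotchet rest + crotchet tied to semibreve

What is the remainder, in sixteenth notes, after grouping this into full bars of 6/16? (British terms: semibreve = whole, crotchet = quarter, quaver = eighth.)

2

One bar of 6/16 = 3 eighth notes.
Convert each value to eighth notes: a full sixteenth-note triplet (3 notes) (three triplet sixteenths span one eighth) = 1; quaver = 1; a full eighth-note quintuplet (5 notes) (five quintuplet eighths span one half) = 4; a full eighth-note quintuplet (5 notes) (five quintuplet eighths span one half) = 4; crotchet rest = 2; crotchet tied to semibreve (crotchet + semibreve) = 10.
Altogether 1 + 1 + 4 + 4 + 2 + 10 = 22.
22 ÷ 3 = 7 complete bars with 1 eighth note remaining = 2 sixteenth notes.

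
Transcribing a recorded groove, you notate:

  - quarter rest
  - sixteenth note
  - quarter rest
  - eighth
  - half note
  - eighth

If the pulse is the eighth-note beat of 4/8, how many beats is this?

10.5

One eighth-note beat = 2 sixteenth notes.
Convert each value to sixteenth notes: quarter rest = 4; sixteenth note = 1; quarter rest = 4; eighth = 2; half note = 8; eighth = 2.
Adding: 4 + 1 + 4 + 2 + 8 + 2 = 21.
21 ÷ 2 = 10.5 beats.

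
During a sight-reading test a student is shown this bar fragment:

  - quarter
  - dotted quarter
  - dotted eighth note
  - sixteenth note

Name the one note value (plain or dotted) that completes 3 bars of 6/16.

quarter note

3 bars of 6/16 = 18 sixteenth notes.
Each duration in sixteenth notes: quarter = 4; dotted quarter = 6; dotted eighth note = 3; sixteenth note = 1.
Altogether 4 + 6 + 3 + 1 = 14.
Remaining: 18 − 14 = 4 sixteenth notes, which is a quarter note.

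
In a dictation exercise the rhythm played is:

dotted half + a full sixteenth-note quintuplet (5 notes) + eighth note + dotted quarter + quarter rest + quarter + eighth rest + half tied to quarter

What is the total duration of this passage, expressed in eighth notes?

23

Each duration in eighth notes: dotted half = 6; a full sixteenth-note quintuplet (5 notes) (five quintuplet sixteenths span one quarter) = 2; eighth note = 1; dotted quarter = 3; quarter rest = 2; quarter = 2; eighth rest = 1; half tied to quarter (half + quarter) = 6.
Adding: 6 + 2 + 1 + 3 + 2 + 2 + 1 + 6 = 23 eighth notes.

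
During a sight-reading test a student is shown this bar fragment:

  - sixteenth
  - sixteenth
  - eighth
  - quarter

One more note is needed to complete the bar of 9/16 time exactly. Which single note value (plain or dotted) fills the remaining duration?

sixteenth note

The bar of 9/16 = 9 sixteenth notes.
In sixteenth notes: sixteenth = 1; sixteenth = 1; eighth = 2; quarter = 4.
Total: 1 + 1 + 2 + 4 = 8.
Remaining: 9 − 8 = 1 sixteenth note, which is a sixteenth note.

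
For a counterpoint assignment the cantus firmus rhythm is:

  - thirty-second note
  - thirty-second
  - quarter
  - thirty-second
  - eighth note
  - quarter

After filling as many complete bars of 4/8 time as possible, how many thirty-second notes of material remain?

7

One bar of 4/8 = 16 thirty-second notes.
Convert each value to thirty-second notes: thirty-second note = 1; thirty-second = 1; quarter = 8; thirty-second = 1; eighth note = 4; quarter = 8.
Altogether 1 + 1 + 8 + 1 + 4 + 8 = 23.
23 ÷ 16 = 1 complete bar with 7 thirty-second notes remaining.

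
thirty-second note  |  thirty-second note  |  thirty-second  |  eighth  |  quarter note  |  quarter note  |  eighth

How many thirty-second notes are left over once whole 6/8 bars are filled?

One bar of 6/8 = 24 thirty-second notes.
In thirty-second notes: thirty-second note = 1; thirty-second note = 1; thirty-second = 1; eighth = 4; quarter note = 8; quarter note = 8; eighth = 4.
Altogether 1 + 1 + 1 + 4 + 8 + 8 + 4 = 27.
27 ÷ 24 = 1 complete bar with 3 thirty-second notes remaining.

3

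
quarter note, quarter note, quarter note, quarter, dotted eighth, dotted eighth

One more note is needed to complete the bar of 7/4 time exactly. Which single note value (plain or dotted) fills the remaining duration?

dotted quarter note

The bar of 7/4 = 28 sixteenth notes.
In sixteenth notes: quarter note = 4; quarter note = 4; quarter note = 4; quarter = 4; dotted eighth = 3; dotted eighth = 3.
Total: 4 + 4 + 4 + 4 + 3 + 3 = 22.
Remaining: 28 − 22 = 6 sixteenth notes, which is a dotted quarter note.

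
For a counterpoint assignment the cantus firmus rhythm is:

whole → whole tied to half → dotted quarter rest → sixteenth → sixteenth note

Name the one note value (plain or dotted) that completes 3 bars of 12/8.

dotted whole note

3 bars of 12/8 = 72 sixteenth notes.
Express everything in sixteenth notes: whole = 16; whole tied to half (whole + half) = 24; dotted quarter rest = 6; sixteenth = 1; sixteenth note = 1.
Total: 16 + 24 + 6 + 1 + 1 = 48.
Remaining: 72 − 48 = 24 sixteenth notes, which is a dotted whole note.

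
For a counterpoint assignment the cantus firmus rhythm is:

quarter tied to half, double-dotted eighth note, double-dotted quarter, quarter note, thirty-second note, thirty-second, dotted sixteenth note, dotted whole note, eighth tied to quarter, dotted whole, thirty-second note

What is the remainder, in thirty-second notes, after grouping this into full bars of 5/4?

7

One bar of 5/4 = 40 thirty-second notes.
Express everything in thirty-second notes: quarter tied to half (quarter + half) = 24; double-dotted eighth note = 7; double-dotted quarter = 14; quarter note = 8; thirty-second note = 1; thirty-second = 1; dotted sixteenth note = 3; dotted whole note = 48; eighth tied to quarter (eighth + quarter) = 12; dotted whole = 48; thirty-second note = 1.
Altogether 24 + 7 + 14 + 8 + 1 + 1 + 3 + 48 + 12 + 48 + 1 = 167.
167 ÷ 40 = 4 complete bars with 7 thirty-second notes remaining.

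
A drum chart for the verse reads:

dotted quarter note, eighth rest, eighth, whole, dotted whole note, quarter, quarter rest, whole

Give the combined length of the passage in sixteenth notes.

74

In sixteenth notes: dotted quarter note = 6; eighth rest = 2; eighth = 2; whole = 16; dotted whole note = 24; quarter = 4; quarter rest = 4; whole = 16.
Sum: 6 + 2 + 2 + 16 + 24 + 4 + 4 + 16 = 74 sixteenth notes.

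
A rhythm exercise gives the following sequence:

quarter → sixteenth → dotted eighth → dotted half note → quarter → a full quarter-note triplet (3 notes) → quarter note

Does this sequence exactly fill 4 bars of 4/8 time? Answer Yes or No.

One bar of 4/8 = 8 sixteenth notes, so 4 bars = 32.
Convert each value to sixteenth notes: quarter = 4; sixteenth = 1; dotted eighth = 3; dotted half note = 12; quarter = 4; a full quarter-note triplet (3 notes) (three triplet quarters span one half) = 8; quarter note = 4.
Adding: 4 + 1 + 3 + 12 + 4 + 8 + 4 = 36.
36 exceeds 32, so the answer is No.

No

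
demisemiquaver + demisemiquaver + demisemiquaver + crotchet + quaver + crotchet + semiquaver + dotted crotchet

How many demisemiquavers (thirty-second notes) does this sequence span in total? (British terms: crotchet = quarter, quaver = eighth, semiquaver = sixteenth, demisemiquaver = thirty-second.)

37

In thirty-second notes: demisemiquaver = 1; demisemiquaver = 1; demisemiquaver = 1; crotchet = 8; quaver = 4; crotchet = 8; semiquaver = 2; dotted crotchet = 12.
Altogether 1 + 1 + 1 + 8 + 4 + 8 + 2 + 12 = 37 thirty-second notes.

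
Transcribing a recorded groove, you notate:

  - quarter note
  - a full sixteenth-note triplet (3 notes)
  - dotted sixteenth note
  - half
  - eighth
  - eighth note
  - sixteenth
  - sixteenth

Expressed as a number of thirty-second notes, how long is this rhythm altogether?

43

In thirty-second notes: quarter note = 8; a full sixteenth-note triplet (3 notes) (three triplet sixteenths span one eighth) = 4; dotted sixteenth note = 3; half = 16; eighth = 4; eighth note = 4; sixteenth = 2; sixteenth = 2.
Sum: 8 + 4 + 3 + 16 + 4 + 4 + 2 + 2 = 43 thirty-second notes.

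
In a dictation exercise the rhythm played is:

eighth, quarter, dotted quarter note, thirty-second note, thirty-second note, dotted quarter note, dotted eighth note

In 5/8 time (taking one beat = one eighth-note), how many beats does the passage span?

One eighth-note beat = 4 thirty-second notes.
Convert each value to thirty-second notes: eighth = 4; quarter = 8; dotted quarter note = 12; thirty-second note = 1; thirty-second note = 1; dotted quarter note = 12; dotted eighth note = 6.
Sum: 4 + 8 + 12 + 1 + 1 + 12 + 6 = 44.
44 ÷ 4 = 11 beats.

11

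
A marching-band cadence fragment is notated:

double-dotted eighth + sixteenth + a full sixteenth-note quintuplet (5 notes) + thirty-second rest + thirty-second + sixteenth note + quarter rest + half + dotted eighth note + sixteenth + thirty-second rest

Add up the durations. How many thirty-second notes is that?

In thirty-second notes: double-dotted eighth = 7; sixteenth = 2; a full sixteenth-note quintuplet (5 notes) (five quintuplet sixteenths span one quarter) = 8; thirty-second rest = 1; thirty-second = 1; sixteenth note = 2; quarter rest = 8; half = 16; dotted eighth note = 6; sixteenth = 2; thirty-second rest = 1.
Adding: 7 + 2 + 8 + 1 + 1 + 2 + 8 + 16 + 6 + 2 + 1 = 54 thirty-second notes.

54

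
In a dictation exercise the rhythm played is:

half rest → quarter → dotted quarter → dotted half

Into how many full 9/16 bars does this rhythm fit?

3

One bar of 9/16 = 9 sixteenth notes.
Each duration in sixteenth notes: half rest = 8; quarter = 4; dotted quarter = 6; dotted half = 12.
Sum: 8 + 4 + 6 + 12 = 30.
30 ÷ 9 = 3 complete bars with 3 left over.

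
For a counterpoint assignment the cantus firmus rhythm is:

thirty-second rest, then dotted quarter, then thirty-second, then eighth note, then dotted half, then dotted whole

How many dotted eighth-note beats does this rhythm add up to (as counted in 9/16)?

15

One dotted eighth-note beat = 6 thirty-second notes.
Working in thirty-second notes: thirty-second rest = 1; dotted quarter = 12; thirty-second = 1; eighth note = 4; dotted half = 24; dotted whole = 48.
Adding: 1 + 12 + 1 + 4 + 24 + 48 = 90.
90 ÷ 6 = 15 beats.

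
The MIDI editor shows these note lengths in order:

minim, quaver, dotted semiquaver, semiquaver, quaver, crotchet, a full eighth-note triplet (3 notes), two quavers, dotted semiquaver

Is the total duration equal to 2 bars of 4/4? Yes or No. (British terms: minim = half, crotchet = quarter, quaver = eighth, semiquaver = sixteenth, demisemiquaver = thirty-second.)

No

One bar of 4/4 = 32 thirty-second notes, so 2 bars = 64.
Each duration in thirty-second notes: minim = 16; quaver = 4; dotted semiquaver = 3; semiquaver = 2; quaver = 4; crotchet = 8; a full eighth-note triplet (3 notes) (three triplet eighths span one quarter) = 8; quaver = 4; quaver = 4; dotted semiquaver = 3.
Total: 16 + 4 + 3 + 2 + 4 + 8 + 8 + 4 + 4 + 3 = 56.
56 falls short of 64, so the answer is No.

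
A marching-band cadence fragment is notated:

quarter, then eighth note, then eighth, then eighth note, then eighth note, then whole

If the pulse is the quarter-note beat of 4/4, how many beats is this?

One quarter-note beat = 2 eighth notes.
Express everything in eighth notes: quarter = 2; eighth note = 1; eighth = 1; eighth note = 1; eighth note = 1; whole = 8.
Total: 2 + 1 + 1 + 1 + 1 + 8 = 14.
14 ÷ 2 = 7 beats.

7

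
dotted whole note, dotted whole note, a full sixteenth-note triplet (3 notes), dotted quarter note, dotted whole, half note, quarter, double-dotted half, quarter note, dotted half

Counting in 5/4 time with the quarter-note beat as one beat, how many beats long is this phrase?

30.5

One quarter-note beat = 2 eighth notes.
Working in eighth notes: dotted whole note = 12; dotted whole note = 12; a full sixteenth-note triplet (3 notes) (three triplet sixteenths span one eighth) = 1; dotted quarter note = 3; dotted whole = 12; half note = 4; quarter = 2; double-dotted half = 7; quarter note = 2; dotted half = 6.
Sum: 12 + 12 + 1 + 3 + 12 + 4 + 2 + 7 + 2 + 6 = 61.
61 ÷ 2 = 30.5 beats.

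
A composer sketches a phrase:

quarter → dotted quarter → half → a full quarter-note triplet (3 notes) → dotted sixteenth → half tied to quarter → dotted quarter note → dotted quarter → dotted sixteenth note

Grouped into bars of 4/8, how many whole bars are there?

6

One bar of 4/8 = 16 thirty-second notes.
Convert each value to thirty-second notes: quarter = 8; dotted quarter = 12; half = 16; a full quarter-note triplet (3 notes) (three triplet quarters span one half) = 16; dotted sixteenth = 3; half tied to quarter (half + quarter) = 24; dotted quarter note = 12; dotted quarter = 12; dotted sixteenth note = 3.
Total: 8 + 12 + 16 + 16 + 3 + 24 + 12 + 12 + 3 = 106.
106 ÷ 16 = 6 complete bars with 10 left over.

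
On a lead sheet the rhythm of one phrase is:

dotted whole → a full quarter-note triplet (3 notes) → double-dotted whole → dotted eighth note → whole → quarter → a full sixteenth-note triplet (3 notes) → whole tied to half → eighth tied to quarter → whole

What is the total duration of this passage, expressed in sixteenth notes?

131

In sixteenth notes: dotted whole = 24; a full quarter-note triplet (3 notes) (three triplet quarters span one half) = 8; double-dotted whole = 28; dotted eighth note = 3; whole = 16; quarter = 4; a full sixteenth-note triplet (3 notes) (three triplet sixteenths span one eighth) = 2; whole tied to half (whole + half) = 24; eighth tied to quarter (eighth + quarter) = 6; whole = 16.
Total: 24 + 8 + 28 + 3 + 16 + 4 + 2 + 24 + 6 + 16 = 131 sixteenth notes.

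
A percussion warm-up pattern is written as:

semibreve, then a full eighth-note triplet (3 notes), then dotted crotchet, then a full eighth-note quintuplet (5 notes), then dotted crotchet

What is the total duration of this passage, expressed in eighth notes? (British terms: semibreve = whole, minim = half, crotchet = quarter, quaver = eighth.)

20

Each duration in eighth notes: semibreve = 8; a full eighth-note triplet (3 notes) (three triplet eighths span one quarter) = 2; dotted crotchet = 3; a full eighth-note quintuplet (5 notes) (five quintuplet eighths span one half) = 4; dotted crotchet = 3.
Sum: 8 + 2 + 3 + 4 + 3 = 20 eighth notes.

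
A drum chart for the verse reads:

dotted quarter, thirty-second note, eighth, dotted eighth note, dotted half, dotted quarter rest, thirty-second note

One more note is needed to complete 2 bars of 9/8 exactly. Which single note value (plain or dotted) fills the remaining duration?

2 bars of 9/8 = 72 thirty-second notes.
In thirty-second notes: dotted quarter = 12; thirty-second note = 1; eighth = 4; dotted eighth note = 6; dotted half = 24; dotted quarter rest = 12; thirty-second note = 1.
Adding: 12 + 1 + 4 + 6 + 24 + 12 + 1 = 60.
Remaining: 72 − 60 = 12 thirty-second notes, which is a dotted quarter note.

dotted quarter note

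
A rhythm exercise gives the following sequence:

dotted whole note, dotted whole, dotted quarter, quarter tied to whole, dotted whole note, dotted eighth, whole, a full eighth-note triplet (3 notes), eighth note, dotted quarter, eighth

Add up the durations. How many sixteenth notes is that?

131

In sixteenth notes: dotted whole note = 24; dotted whole = 24; dotted quarter = 6; quarter tied to whole (quarter + whole) = 20; dotted whole note = 24; dotted eighth = 3; whole = 16; a full eighth-note triplet (3 notes) (three triplet eighths span one quarter) = 4; eighth note = 2; dotted quarter = 6; eighth = 2.
Total: 24 + 24 + 6 + 20 + 24 + 3 + 16 + 4 + 2 + 6 + 2 = 131 sixteenth notes.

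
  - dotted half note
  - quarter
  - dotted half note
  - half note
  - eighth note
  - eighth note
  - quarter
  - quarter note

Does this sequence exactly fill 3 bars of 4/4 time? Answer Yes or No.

Yes

One bar of 4/4 = 8 eighth notes, so 3 bars = 24.
Convert each value to eighth notes: dotted half note = 6; quarter = 2; dotted half note = 6; half note = 4; eighth note = 1; eighth note = 1; quarter = 2; quarter note = 2.
Altogether 6 + 2 + 6 + 4 + 1 + 1 + 2 + 2 = 24.
24 equals 24, so the answer is Yes.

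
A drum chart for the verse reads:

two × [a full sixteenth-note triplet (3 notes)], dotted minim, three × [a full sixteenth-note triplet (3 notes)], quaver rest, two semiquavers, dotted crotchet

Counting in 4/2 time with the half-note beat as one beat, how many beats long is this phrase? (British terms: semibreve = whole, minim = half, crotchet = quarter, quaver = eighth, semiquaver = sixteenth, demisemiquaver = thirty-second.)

One half-note beat = 8 sixteenth notes.
In sixteenth notes: a full sixteenth-note triplet (3 notes) (three triplet sixteenths span one eighth) = 2; a full sixteenth-note triplet (3 notes) (three triplet sixteenths span one eighth) = 2; dotted minim = 12; a full sixteenth-note triplet (3 notes) (three triplet sixteenths span one eighth) = 2; a full sixteenth-note triplet (3 notes) (three triplet sixteenths span one eighth) = 2; a full sixteenth-note triplet (3 notes) (three triplet sixteenths span one eighth) = 2; quaver rest = 2; semiquaver = 1; semiquaver = 1; dotted crotchet = 6.
Adding: 2 + 2 + 12 + 2 + 2 + 2 + 2 + 1 + 1 + 6 = 32.
32 ÷ 8 = 4 beats.

4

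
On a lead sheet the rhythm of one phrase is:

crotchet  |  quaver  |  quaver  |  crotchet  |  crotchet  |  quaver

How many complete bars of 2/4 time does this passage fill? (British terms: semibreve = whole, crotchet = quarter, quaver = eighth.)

2

One bar of 2/4 = 4 eighth notes.
In eighth notes: crotchet = 2; quaver = 1; quaver = 1; crotchet = 2; crotchet = 2; quaver = 1.
Adding: 2 + 1 + 1 + 2 + 2 + 1 = 9.
9 ÷ 4 = 2 complete bars with 1 left over.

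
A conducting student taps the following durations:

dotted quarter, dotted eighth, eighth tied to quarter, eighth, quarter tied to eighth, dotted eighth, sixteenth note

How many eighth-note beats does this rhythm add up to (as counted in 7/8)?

13.5

One eighth-note beat = 2 sixteenth notes.
Each duration in sixteenth notes: dotted quarter = 6; dotted eighth = 3; eighth tied to quarter (eighth + quarter) = 6; eighth = 2; quarter tied to eighth (quarter + eighth) = 6; dotted eighth = 3; sixteenth note = 1.
Adding: 6 + 3 + 6 + 2 + 6 + 3 + 1 = 27.
27 ÷ 2 = 13.5 beats.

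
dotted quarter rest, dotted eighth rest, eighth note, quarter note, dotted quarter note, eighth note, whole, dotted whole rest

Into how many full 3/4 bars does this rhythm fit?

5

One bar of 3/4 = 12 sixteenth notes.
Working in sixteenth notes: dotted quarter rest = 6; dotted eighth rest = 3; eighth note = 2; quarter note = 4; dotted quarter note = 6; eighth note = 2; whole = 16; dotted whole rest = 24.
Adding: 6 + 3 + 2 + 4 + 6 + 2 + 16 + 24 = 63.
63 ÷ 12 = 5 complete bars with 3 left over.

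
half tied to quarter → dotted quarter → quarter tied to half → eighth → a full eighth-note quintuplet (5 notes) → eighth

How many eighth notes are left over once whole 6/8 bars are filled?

3

One bar of 6/8 = 6 eighth notes.
Convert each value to eighth notes: half tied to quarter (half + quarter) = 6; dotted quarter = 3; quarter tied to half (quarter + half) = 6; eighth = 1; a full eighth-note quintuplet (5 notes) (five quintuplet eighths span one half) = 4; eighth = 1.
Adding: 6 + 3 + 6 + 1 + 4 + 1 = 21.
21 ÷ 6 = 3 complete bars with 3 eighth notes remaining.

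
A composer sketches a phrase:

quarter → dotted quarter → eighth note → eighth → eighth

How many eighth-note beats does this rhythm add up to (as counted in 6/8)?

One eighth-note beat = 2 sixteenth notes.
Convert each value to sixteenth notes: quarter = 4; dotted quarter = 6; eighth note = 2; eighth = 2; eighth = 2.
Altogether 4 + 6 + 2 + 2 + 2 = 16.
16 ÷ 2 = 8 beats.

8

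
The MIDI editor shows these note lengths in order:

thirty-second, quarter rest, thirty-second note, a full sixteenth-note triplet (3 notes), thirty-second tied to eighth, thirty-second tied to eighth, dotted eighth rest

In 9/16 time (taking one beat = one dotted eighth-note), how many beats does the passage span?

One dotted eighth-note beat = 6 thirty-second notes.
Convert each value to thirty-second notes: thirty-second = 1; quarter rest = 8; thirty-second note = 1; a full sixteenth-note triplet (3 notes) (three triplet sixteenths span one eighth) = 4; thirty-second tied to eighth (thirty-second + eighth) = 5; thirty-second tied to eighth (thirty-second + eighth) = 5; dotted eighth rest = 6.
Altogether 1 + 8 + 1 + 4 + 5 + 5 + 6 = 30.
30 ÷ 6 = 5 beats.

5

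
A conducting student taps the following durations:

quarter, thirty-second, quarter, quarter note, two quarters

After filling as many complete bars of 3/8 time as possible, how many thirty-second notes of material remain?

One bar of 3/8 = 12 thirty-second notes.
Working in thirty-second notes: quarter = 8; thirty-second = 1; quarter = 8; quarter note = 8; quarter = 8; quarter = 8.
Total: 8 + 1 + 8 + 8 + 8 + 8 = 41.
41 ÷ 12 = 3 complete bars with 5 thirty-second notes remaining.

5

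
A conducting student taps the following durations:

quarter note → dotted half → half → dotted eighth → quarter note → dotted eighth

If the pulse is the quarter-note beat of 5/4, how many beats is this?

One quarter-note beat = 4 sixteenth notes.
Each duration in sixteenth notes: quarter note = 4; dotted half = 12; half = 8; dotted eighth = 3; quarter note = 4; dotted eighth = 3.
Adding: 4 + 12 + 8 + 3 + 4 + 3 = 34.
34 ÷ 4 = 8.5 beats.

8.5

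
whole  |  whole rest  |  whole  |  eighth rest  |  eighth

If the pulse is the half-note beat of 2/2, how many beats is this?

6.5

One half-note beat = 4 eighth notes.
In eighth notes: whole = 8; whole rest = 8; whole = 8; eighth rest = 1; eighth = 1.
Altogether 8 + 8 + 8 + 1 + 1 = 26.
26 ÷ 4 = 6.5 beats.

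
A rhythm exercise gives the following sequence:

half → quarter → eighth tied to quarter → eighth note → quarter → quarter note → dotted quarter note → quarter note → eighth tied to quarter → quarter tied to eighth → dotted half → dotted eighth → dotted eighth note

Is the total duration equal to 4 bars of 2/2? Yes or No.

No

One bar of 2/2 = 16 sixteenth notes, so 4 bars = 64.
Working in sixteenth notes: half = 8; quarter = 4; eighth tied to quarter (eighth + quarter) = 6; eighth note = 2; quarter = 4; quarter note = 4; dotted quarter note = 6; quarter note = 4; eighth tied to quarter (eighth + quarter) = 6; quarter tied to eighth (quarter + eighth) = 6; dotted half = 12; dotted eighth = 3; dotted eighth note = 3.
Altogether 8 + 4 + 6 + 2 + 4 + 4 + 6 + 4 + 6 + 6 + 12 + 3 + 3 = 68.
68 exceeds 64, so the answer is No.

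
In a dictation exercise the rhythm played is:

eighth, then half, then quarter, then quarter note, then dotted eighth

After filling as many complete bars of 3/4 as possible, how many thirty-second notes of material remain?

18

One bar of 3/4 = 12 sixteenth notes.
In sixteenth notes: eighth = 2; half = 8; quarter = 4; quarter note = 4; dotted eighth = 3.
Adding: 2 + 8 + 4 + 4 + 3 = 21.
21 ÷ 12 = 1 complete bar with 9 sixteenth notes remaining = 18 thirty-second notes.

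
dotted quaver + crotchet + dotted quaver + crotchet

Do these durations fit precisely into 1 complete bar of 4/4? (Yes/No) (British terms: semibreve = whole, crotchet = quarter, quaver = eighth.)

One bar of 4/4 = 16 sixteenth notes.
Working in sixteenth notes: dotted quaver = 3; crotchet = 4; dotted quaver = 3; crotchet = 4.
Total: 3 + 4 + 3 + 4 = 14.
14 falls short of 16, so the answer is No.

No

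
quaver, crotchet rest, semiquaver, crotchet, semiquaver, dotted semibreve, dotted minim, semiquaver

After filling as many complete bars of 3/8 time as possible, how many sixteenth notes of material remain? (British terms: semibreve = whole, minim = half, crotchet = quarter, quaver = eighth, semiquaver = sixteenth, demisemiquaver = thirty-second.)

1

One bar of 3/8 = 6 sixteenth notes.
Express everything in sixteenth notes: quaver = 2; crotchet rest = 4; semiquaver = 1; crotchet = 4; semiquaver = 1; dotted semibreve = 24; dotted minim = 12; semiquaver = 1.
Altogether 2 + 4 + 1 + 4 + 1 + 24 + 12 + 1 = 49.
49 ÷ 6 = 8 complete bars with 1 sixteenth note remaining.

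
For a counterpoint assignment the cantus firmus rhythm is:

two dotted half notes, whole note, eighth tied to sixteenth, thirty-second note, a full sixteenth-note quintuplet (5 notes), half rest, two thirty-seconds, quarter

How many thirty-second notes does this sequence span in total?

121

Convert each value to thirty-second notes: dotted half note = 24; dotted half note = 24; whole note = 32; eighth tied to sixteenth (eighth + sixteenth) = 6; thirty-second note = 1; a full sixteenth-note quintuplet (5 notes) (five quintuplet sixteenths span one quarter) = 8; half rest = 16; thirty-second = 1; thirty-second = 1; quarter = 8.
Total: 24 + 24 + 32 + 6 + 1 + 8 + 16 + 1 + 1 + 8 = 121 thirty-second notes.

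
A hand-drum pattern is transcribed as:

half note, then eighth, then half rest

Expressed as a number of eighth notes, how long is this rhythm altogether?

Convert each value to eighth notes: half note = 4; eighth = 1; half rest = 4.
Altogether 4 + 1 + 4 = 9 eighth notes.

9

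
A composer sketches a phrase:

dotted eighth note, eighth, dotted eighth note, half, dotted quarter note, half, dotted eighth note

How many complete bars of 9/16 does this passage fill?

3

One bar of 9/16 = 9 sixteenth notes.
Convert each value to sixteenth notes: dotted eighth note = 3; eighth = 2; dotted eighth note = 3; half = 8; dotted quarter note = 6; half = 8; dotted eighth note = 3.
Total: 3 + 2 + 3 + 8 + 6 + 8 + 3 = 33.
33 ÷ 9 = 3 complete bars with 6 left over.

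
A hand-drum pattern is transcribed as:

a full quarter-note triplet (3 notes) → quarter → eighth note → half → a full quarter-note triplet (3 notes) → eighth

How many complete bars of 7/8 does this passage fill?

One bar of 7/8 = 7 eighth notes.
Working in eighth notes: a full quarter-note triplet (3 notes) (three triplet quarters span one half) = 4; quarter = 2; eighth note = 1; half = 4; a full quarter-note triplet (3 notes) (three triplet quarters span one half) = 4; eighth = 1.
Total: 4 + 2 + 1 + 4 + 4 + 1 = 16.
16 ÷ 7 = 2 complete bars with 2 left over.

2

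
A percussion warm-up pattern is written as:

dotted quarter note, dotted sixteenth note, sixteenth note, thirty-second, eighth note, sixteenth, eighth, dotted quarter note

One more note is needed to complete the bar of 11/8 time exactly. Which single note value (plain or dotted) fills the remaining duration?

The bar of 11/8 = 44 thirty-second notes.
Express everything in thirty-second notes: dotted quarter note = 12; dotted sixteenth note = 3; sixteenth note = 2; thirty-second = 1; eighth note = 4; sixteenth = 2; eighth = 4; dotted quarter note = 12.
Sum: 12 + 3 + 2 + 1 + 4 + 2 + 4 + 12 = 40.
Remaining: 44 − 40 = 4 thirty-second notes, which is a eighth note.

eighth note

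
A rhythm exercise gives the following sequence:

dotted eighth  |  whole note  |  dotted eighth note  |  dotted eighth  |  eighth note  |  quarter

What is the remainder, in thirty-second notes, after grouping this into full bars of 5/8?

2

One bar of 5/8 = 10 sixteenth notes.
Express everything in sixteenth notes: dotted eighth = 3; whole note = 16; dotted eighth note = 3; dotted eighth = 3; eighth note = 2; quarter = 4.
Adding: 3 + 16 + 3 + 3 + 2 + 4 = 31.
31 ÷ 10 = 3 complete bars with 1 sixteenth note remaining = 2 thirty-second notes.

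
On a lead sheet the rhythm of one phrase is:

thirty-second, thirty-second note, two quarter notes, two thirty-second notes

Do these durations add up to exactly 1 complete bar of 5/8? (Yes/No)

Yes

One bar of 5/8 = 20 thirty-second notes.
Working in thirty-second notes: thirty-second = 1; thirty-second note = 1; quarter note = 8; quarter note = 8; thirty-second note = 1; thirty-second note = 1.
Altogether 1 + 1 + 8 + 8 + 1 + 1 = 20.
20 equals 20, so the answer is Yes.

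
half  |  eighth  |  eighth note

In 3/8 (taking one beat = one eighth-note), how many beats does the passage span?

6

One eighth-note beat = 2 sixteenth notes.
Each duration in sixteenth notes: half = 8; eighth = 2; eighth note = 2.
Adding: 8 + 2 + 2 = 12.
12 ÷ 2 = 6 beats.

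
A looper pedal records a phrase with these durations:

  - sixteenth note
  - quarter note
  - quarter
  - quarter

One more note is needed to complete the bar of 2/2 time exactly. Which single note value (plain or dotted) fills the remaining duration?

dotted eighth note

The bar of 2/2 = 16 sixteenth notes.
Each duration in sixteenth notes: sixteenth note = 1; quarter note = 4; quarter = 4; quarter = 4.
Sum: 1 + 4 + 4 + 4 = 13.
Remaining: 16 − 13 = 3 sixteenth notes, which is a dotted eighth note.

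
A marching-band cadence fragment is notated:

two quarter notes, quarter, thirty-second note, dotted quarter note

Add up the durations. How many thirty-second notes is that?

Working in thirty-second notes: quarter note = 8; quarter note = 8; quarter = 8; thirty-second note = 1; dotted quarter note = 12.
Sum: 8 + 8 + 8 + 1 + 12 = 37 thirty-second notes.

37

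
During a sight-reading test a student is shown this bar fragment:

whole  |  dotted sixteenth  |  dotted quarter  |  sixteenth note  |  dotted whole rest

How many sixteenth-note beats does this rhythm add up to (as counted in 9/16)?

One sixteenth-note beat = 2 thirty-second notes.
Convert each value to thirty-second notes: whole = 32; dotted sixteenth = 3; dotted quarter = 12; sixteenth note = 2; dotted whole rest = 48.
Adding: 32 + 3 + 12 + 2 + 48 = 97.
97 ÷ 2 = 48.5 beats.

48.5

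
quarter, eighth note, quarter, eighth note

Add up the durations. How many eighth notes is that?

Convert each value to eighth notes: quarter = 2; eighth note = 1; quarter = 2; eighth note = 1.
Altogether 2 + 1 + 2 + 1 = 6 eighth notes.

6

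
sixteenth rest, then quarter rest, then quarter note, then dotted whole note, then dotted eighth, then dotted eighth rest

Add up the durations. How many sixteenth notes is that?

Working in sixteenth notes: sixteenth rest = 1; quarter rest = 4; quarter note = 4; dotted whole note = 24; dotted eighth = 3; dotted eighth rest = 3.
Sum: 1 + 4 + 4 + 24 + 3 + 3 = 39 sixteenth notes.

39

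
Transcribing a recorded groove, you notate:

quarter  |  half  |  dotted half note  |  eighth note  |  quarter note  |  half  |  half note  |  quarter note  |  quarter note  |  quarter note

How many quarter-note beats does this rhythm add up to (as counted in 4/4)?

14.5

One quarter-note beat = 2 eighth notes.
Each duration in eighth notes: quarter = 2; half = 4; dotted half note = 6; eighth note = 1; quarter note = 2; half = 4; half note = 4; quarter note = 2; quarter note = 2; quarter note = 2.
Total: 2 + 4 + 6 + 1 + 2 + 4 + 4 + 2 + 2 + 2 = 29.
29 ÷ 2 = 14.5 beats.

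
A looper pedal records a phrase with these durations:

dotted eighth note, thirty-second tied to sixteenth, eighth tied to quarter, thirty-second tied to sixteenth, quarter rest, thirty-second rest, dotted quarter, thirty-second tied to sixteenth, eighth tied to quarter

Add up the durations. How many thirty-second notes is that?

Convert each value to thirty-second notes: dotted eighth note = 6; thirty-second tied to sixteenth (thirty-second + sixteenth) = 3; eighth tied to quarter (eighth + quarter) = 12; thirty-second tied to sixteenth (thirty-second + sixteenth) = 3; quarter rest = 8; thirty-second rest = 1; dotted quarter = 12; thirty-second tied to sixteenth (thirty-second + sixteenth) = 3; eighth tied to quarter (eighth + quarter) = 12.
Sum: 6 + 3 + 12 + 3 + 8 + 1 + 12 + 3 + 12 = 60 thirty-second notes.

60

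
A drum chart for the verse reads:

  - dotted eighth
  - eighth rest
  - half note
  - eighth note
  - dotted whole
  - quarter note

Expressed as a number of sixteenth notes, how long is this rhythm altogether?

Convert each value to sixteenth notes: dotted eighth = 3; eighth rest = 2; half note = 8; eighth note = 2; dotted whole = 24; quarter note = 4.
Total: 3 + 2 + 8 + 2 + 24 + 4 = 43 sixteenth notes.

43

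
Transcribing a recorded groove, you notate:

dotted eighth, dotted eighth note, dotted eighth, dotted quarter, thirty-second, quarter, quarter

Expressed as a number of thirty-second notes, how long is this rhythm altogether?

Working in thirty-second notes: dotted eighth = 6; dotted eighth note = 6; dotted eighth = 6; dotted quarter = 12; thirty-second = 1; quarter = 8; quarter = 8.
Altogether 6 + 6 + 6 + 12 + 1 + 8 + 8 = 47 thirty-second notes.

47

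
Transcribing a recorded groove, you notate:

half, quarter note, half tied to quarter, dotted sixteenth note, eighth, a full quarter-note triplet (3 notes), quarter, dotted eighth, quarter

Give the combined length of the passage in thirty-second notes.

93

Express everything in thirty-second notes: half = 16; quarter note = 8; half tied to quarter (half + quarter) = 24; dotted sixteenth note = 3; eighth = 4; a full quarter-note triplet (3 notes) (three triplet quarters span one half) = 16; quarter = 8; dotted eighth = 6; quarter = 8.
Altogether 16 + 8 + 24 + 3 + 4 + 16 + 8 + 6 + 8 = 93 thirty-second notes.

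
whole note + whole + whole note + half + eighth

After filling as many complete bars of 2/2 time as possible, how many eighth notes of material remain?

One bar of 2/2 = 8 eighth notes.
In eighth notes: whole note = 8; whole = 8; whole note = 8; half = 4; eighth = 1.
Sum: 8 + 8 + 8 + 4 + 1 = 29.
29 ÷ 8 = 3 complete bars with 5 eighth notes remaining.

5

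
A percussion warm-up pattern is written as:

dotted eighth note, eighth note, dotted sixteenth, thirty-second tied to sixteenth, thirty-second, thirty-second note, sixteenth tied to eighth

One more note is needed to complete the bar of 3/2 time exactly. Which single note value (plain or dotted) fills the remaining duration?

The bar of 3/2 = 48 thirty-second notes.
Working in thirty-second notes: dotted eighth note = 6; eighth note = 4; dotted sixteenth = 3; thirty-second tied to sixteenth (thirty-second + sixteenth) = 3; thirty-second = 1; thirty-second note = 1; sixteenth tied to eighth (sixteenth + eighth) = 6.
Adding: 6 + 4 + 3 + 3 + 1 + 1 + 6 = 24.
Remaining: 48 − 24 = 24 thirty-second notes, which is a dotted half note.

dotted half note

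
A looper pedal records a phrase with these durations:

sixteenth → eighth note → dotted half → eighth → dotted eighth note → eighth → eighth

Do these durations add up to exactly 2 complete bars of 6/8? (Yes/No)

Yes

One bar of 6/8 = 12 sixteenth notes, so 2 bars = 24.
Convert each value to sixteenth notes: sixteenth = 1; eighth note = 2; dotted half = 12; eighth = 2; dotted eighth note = 3; eighth = 2; eighth = 2.
Adding: 1 + 2 + 12 + 2 + 3 + 2 + 2 = 24.
24 equals 24, so the answer is Yes.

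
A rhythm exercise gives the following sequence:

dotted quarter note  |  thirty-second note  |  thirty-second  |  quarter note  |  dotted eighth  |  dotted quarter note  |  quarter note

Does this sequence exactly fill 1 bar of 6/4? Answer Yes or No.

Yes

One bar of 6/4 = 48 thirty-second notes.
Working in thirty-second notes: dotted quarter note = 12; thirty-second note = 1; thirty-second = 1; quarter note = 8; dotted eighth = 6; dotted quarter note = 12; quarter note = 8.
Adding: 12 + 1 + 1 + 8 + 6 + 12 + 8 = 48.
48 equals 48, so the answer is Yes.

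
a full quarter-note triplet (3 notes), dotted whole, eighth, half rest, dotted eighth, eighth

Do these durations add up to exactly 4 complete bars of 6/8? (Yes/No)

No

One bar of 6/8 = 12 sixteenth notes, so 4 bars = 48.
Express everything in sixteenth notes: a full quarter-note triplet (3 notes) (three triplet quarters span one half) = 8; dotted whole = 24; eighth = 2; half rest = 8; dotted eighth = 3; eighth = 2.
Altogether 8 + 24 + 2 + 8 + 3 + 2 = 47.
47 falls short of 48, so the answer is No.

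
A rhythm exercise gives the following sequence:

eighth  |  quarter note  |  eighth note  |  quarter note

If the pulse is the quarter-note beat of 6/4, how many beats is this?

One quarter-note beat = 2 eighth notes.
Express everything in eighth notes: eighth = 1; quarter note = 2; eighth note = 1; quarter note = 2.
Adding: 1 + 2 + 1 + 2 = 6.
6 ÷ 2 = 3 beats.

3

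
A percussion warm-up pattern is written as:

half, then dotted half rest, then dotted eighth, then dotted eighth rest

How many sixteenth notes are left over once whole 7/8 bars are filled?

One bar of 7/8 = 14 sixteenth notes.
Convert each value to sixteenth notes: half = 8; dotted half rest = 12; dotted eighth = 3; dotted eighth rest = 3.
Altogether 8 + 12 + 3 + 3 = 26.
26 ÷ 14 = 1 complete bar with 12 sixteenth notes remaining.

12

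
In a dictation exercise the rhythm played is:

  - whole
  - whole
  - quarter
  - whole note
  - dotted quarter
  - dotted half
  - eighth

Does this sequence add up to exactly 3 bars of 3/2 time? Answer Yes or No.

Yes

One bar of 3/2 = 12 eighth notes, so 3 bars = 36.
Convert each value to eighth notes: whole = 8; whole = 8; quarter = 2; whole note = 8; dotted quarter = 3; dotted half = 6; eighth = 1.
Total: 8 + 8 + 2 + 8 + 3 + 6 + 1 = 36.
36 equals 36, so the answer is Yes.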